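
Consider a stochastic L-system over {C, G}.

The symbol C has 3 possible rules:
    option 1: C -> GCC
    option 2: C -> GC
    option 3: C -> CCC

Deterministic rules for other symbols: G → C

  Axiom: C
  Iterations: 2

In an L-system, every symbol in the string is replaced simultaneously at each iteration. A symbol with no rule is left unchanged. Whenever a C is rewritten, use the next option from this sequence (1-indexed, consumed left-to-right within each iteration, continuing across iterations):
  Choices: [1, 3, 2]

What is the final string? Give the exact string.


Answer: CCCCGC

Derivation:
Step 0: C
Step 1: GCC  (used choices [1])
Step 2: CCCCGC  (used choices [3, 2])


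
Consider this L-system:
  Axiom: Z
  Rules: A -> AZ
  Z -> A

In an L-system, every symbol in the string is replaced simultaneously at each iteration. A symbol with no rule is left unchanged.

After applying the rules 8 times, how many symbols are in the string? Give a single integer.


Answer: 34

Derivation:
Step 0: length = 1
Step 1: length = 1
Step 2: length = 2
Step 3: length = 3
Step 4: length = 5
Step 5: length = 8
Step 6: length = 13
Step 7: length = 21
Step 8: length = 34


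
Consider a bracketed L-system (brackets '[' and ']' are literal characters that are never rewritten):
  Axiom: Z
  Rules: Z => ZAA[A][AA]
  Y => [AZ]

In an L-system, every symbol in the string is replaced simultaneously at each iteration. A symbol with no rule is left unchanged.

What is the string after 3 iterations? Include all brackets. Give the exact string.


Answer: ZAA[A][AA]AA[A][AA]AA[A][AA]

Derivation:
Step 0: Z
Step 1: ZAA[A][AA]
Step 2: ZAA[A][AA]AA[A][AA]
Step 3: ZAA[A][AA]AA[A][AA]AA[A][AA]


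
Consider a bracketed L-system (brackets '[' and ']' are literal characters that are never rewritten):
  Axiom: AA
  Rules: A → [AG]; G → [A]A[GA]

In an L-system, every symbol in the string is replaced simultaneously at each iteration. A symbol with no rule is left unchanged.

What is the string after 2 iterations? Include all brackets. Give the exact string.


Step 0: AA
Step 1: [AG][AG]
Step 2: [[AG][A]A[GA]][[AG][A]A[GA]]

Answer: [[AG][A]A[GA]][[AG][A]A[GA]]


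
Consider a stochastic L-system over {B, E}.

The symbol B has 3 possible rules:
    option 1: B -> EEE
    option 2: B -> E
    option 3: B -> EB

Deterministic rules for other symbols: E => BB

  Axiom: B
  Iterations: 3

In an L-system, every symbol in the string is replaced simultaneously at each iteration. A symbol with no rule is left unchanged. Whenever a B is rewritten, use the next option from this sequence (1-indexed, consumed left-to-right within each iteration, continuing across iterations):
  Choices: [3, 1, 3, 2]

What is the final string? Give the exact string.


Answer: EBEBBBBBB

Derivation:
Step 0: B
Step 1: EB  (used choices [3])
Step 2: BBEEE  (used choices [1])
Step 3: EBEBBBBBB  (used choices [3, 2])


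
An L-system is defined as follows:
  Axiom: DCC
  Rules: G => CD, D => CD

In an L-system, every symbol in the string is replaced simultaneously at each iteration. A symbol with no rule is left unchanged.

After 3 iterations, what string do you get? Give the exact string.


Step 0: DCC
Step 1: CDCC
Step 2: CCDCC
Step 3: CCCDCC

Answer: CCCDCC


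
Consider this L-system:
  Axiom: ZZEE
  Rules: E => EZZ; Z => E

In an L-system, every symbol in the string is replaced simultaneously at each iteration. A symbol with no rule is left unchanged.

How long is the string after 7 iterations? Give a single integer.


Answer: 512

Derivation:
Step 0: length = 4
Step 1: length = 8
Step 2: length = 16
Step 3: length = 32
Step 4: length = 64
Step 5: length = 128
Step 6: length = 256
Step 7: length = 512


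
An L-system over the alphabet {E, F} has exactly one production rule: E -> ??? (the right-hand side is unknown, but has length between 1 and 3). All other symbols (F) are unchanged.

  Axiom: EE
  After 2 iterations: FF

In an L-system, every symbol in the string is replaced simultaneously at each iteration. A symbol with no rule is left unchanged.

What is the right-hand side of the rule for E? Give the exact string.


Trying E -> F:
  Step 0: EE
  Step 1: FF
  Step 2: FF
Matches the given result.

Answer: F


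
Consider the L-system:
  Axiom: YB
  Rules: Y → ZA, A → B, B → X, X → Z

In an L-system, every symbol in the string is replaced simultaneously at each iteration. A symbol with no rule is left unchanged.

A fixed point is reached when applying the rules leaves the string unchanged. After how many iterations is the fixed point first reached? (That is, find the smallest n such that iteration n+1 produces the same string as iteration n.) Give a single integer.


Step 0: YB
Step 1: ZAX
Step 2: ZBZ
Step 3: ZXZ
Step 4: ZZZ
Step 5: ZZZ  (unchanged — fixed point at step 4)

Answer: 4


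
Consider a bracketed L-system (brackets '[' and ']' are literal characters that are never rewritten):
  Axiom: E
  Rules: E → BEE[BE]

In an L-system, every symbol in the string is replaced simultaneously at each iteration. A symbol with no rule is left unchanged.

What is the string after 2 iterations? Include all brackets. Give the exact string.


Answer: BBEE[BE]BEE[BE][BBEE[BE]]

Derivation:
Step 0: E
Step 1: BEE[BE]
Step 2: BBEE[BE]BEE[BE][BBEE[BE]]


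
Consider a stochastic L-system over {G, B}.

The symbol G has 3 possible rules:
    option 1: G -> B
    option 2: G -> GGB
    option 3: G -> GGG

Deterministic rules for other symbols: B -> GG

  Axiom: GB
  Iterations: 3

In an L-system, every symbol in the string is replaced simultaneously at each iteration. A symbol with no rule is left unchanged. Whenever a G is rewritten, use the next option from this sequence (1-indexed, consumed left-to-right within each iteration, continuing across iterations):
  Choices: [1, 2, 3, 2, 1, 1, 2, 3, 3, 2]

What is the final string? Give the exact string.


Step 0: GB
Step 1: BGG  (used choices [1])
Step 2: GGGGBGGG  (used choices [2, 3])
Step 3: GGBBBGGBGGGGGGGGGGB  (used choices [2, 1, 1, 2, 3, 3, 2])

Answer: GGBBBGGBGGGGGGGGGGB


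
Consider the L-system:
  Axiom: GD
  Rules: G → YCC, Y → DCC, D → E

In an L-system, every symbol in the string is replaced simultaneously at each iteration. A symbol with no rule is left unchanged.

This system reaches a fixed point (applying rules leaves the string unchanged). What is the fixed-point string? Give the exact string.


Answer: ECCCCE

Derivation:
Step 0: GD
Step 1: YCCE
Step 2: DCCCCE
Step 3: ECCCCE
Step 4: ECCCCE  (unchanged — fixed point at step 3)


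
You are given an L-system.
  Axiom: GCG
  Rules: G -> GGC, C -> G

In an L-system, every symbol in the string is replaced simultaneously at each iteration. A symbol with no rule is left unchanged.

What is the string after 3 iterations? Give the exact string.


Answer: GGCGGCGGGCGGCGGGCGGCGGCGGGCGGCGGGCGGCGGGC

Derivation:
Step 0: GCG
Step 1: GGCGGGC
Step 2: GGCGGCGGGCGGCGGCG
Step 3: GGCGGCGGGCGGCGGGCGGCGGCGGGCGGCGGGCGGCGGGC


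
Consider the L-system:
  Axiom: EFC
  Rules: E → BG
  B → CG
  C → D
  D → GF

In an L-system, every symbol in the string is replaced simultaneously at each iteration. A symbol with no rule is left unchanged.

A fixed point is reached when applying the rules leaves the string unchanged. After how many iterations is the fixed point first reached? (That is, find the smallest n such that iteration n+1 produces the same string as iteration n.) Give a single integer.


Step 0: EFC
Step 1: BGFD
Step 2: CGGFGF
Step 3: DGGFGF
Step 4: GFGGFGF
Step 5: GFGGFGF  (unchanged — fixed point at step 4)

Answer: 4


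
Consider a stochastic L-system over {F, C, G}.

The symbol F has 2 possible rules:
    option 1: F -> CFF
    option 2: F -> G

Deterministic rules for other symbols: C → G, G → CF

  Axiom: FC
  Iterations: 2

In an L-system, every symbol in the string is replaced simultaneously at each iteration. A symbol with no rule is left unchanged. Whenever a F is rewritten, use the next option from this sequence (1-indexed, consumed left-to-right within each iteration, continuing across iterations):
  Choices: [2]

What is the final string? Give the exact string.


Answer: CFCF

Derivation:
Step 0: FC
Step 1: GG  (used choices [2])
Step 2: CFCF  (used choices [])


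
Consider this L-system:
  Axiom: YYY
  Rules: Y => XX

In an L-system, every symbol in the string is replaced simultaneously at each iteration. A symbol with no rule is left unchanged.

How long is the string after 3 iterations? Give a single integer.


Answer: 6

Derivation:
Step 0: length = 3
Step 1: length = 6
Step 2: length = 6
Step 3: length = 6


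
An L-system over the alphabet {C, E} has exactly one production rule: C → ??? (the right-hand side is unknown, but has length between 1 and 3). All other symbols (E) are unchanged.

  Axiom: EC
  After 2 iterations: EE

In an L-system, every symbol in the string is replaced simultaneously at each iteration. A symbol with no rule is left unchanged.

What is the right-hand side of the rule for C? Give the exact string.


Trying C → E:
  Step 0: EC
  Step 1: EE
  Step 2: EE
Matches the given result.

Answer: E


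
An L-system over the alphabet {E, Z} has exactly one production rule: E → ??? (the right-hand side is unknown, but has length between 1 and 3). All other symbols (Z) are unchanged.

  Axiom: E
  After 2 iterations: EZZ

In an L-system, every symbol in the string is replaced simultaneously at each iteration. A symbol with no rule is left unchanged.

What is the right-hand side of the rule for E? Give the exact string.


Trying E → EZ:
  Step 0: E
  Step 1: EZ
  Step 2: EZZ
Matches the given result.

Answer: EZ


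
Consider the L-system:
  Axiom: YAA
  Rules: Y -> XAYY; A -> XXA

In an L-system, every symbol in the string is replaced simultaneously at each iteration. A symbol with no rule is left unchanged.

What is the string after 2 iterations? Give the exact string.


Answer: XXXAXAYYXAYYXXXXAXXXXA

Derivation:
Step 0: YAA
Step 1: XAYYXXAXXA
Step 2: XXXAXAYYXAYYXXXXAXXXXA


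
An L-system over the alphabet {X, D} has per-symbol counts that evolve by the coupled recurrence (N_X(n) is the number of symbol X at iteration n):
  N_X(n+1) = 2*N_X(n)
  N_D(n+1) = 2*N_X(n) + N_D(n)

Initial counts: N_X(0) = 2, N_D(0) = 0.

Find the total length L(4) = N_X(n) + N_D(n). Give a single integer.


Step 0: N_X=2, N_D=0, L=2
Step 1: N_X=4, N_D=4, L=8
Step 2: N_X=8, N_D=12, L=20
Step 3: N_X=16, N_D=28, L=44
Step 4: N_X=32, N_D=60, L=92

Answer: 92


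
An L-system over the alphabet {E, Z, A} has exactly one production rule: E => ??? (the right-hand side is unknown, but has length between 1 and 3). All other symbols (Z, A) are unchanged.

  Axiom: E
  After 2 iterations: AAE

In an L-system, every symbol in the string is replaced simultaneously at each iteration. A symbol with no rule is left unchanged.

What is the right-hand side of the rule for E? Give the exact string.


Answer: AE

Derivation:
Trying E => AE:
  Step 0: E
  Step 1: AE
  Step 2: AAE
Matches the given result.


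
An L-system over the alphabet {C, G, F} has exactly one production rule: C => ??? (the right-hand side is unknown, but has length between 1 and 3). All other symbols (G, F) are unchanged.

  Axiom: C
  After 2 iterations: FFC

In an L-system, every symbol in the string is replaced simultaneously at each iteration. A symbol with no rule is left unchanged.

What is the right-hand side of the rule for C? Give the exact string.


Answer: FC

Derivation:
Trying C => FC:
  Step 0: C
  Step 1: FC
  Step 2: FFC
Matches the given result.


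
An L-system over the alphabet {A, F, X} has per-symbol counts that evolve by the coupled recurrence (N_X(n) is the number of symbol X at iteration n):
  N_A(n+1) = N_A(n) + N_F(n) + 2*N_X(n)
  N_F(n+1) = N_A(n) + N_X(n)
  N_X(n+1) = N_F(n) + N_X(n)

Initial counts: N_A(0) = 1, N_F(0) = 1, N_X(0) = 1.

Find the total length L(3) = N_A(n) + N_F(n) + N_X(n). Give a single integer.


Step 0: N_A=1, N_F=1, N_X=1, L=3
Step 1: N_A=4, N_F=2, N_X=2, L=8
Step 2: N_A=10, N_F=6, N_X=4, L=20
Step 3: N_A=24, N_F=14, N_X=10, L=48

Answer: 48


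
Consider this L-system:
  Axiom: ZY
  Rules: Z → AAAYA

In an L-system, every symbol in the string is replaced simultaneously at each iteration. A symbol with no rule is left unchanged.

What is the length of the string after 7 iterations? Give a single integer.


Answer: 6

Derivation:
Step 0: length = 2
Step 1: length = 6
Step 2: length = 6
Step 3: length = 6
Step 4: length = 6
Step 5: length = 6
Step 6: length = 6
Step 7: length = 6


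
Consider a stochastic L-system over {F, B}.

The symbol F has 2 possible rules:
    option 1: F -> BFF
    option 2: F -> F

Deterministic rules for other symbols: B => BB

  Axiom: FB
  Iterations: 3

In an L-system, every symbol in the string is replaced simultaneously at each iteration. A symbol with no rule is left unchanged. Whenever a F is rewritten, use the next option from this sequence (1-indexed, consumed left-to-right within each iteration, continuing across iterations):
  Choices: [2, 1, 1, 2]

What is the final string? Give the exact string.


Step 0: FB
Step 1: FBB  (used choices [2])
Step 2: BFFBBBB  (used choices [1])
Step 3: BBBFFFBBBBBBBB  (used choices [1, 2])

Answer: BBBFFFBBBBBBBB


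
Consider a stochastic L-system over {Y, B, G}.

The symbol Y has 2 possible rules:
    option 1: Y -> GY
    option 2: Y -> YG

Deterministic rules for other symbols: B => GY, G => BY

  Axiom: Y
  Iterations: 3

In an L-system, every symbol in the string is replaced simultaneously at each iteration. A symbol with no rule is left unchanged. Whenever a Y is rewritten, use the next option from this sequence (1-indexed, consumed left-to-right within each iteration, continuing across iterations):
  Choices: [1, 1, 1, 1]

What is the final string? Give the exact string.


Answer: GYGYBYGY

Derivation:
Step 0: Y
Step 1: GY  (used choices [1])
Step 2: BYGY  (used choices [1])
Step 3: GYGYBYGY  (used choices [1, 1])


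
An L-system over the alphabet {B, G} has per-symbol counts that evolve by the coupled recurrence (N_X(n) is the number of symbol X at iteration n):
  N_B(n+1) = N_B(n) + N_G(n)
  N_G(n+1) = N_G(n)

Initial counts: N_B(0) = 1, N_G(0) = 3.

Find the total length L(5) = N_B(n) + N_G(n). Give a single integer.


Answer: 19

Derivation:
Step 0: N_B=1, N_G=3, L=4
Step 1: N_B=4, N_G=3, L=7
Step 2: N_B=7, N_G=3, L=10
Step 3: N_B=10, N_G=3, L=13
Step 4: N_B=13, N_G=3, L=16
Step 5: N_B=16, N_G=3, L=19


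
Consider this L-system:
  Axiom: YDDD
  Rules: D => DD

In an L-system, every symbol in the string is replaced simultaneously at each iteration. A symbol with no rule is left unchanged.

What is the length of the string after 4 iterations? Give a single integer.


Step 0: length = 4
Step 1: length = 7
Step 2: length = 13
Step 3: length = 25
Step 4: length = 49

Answer: 49


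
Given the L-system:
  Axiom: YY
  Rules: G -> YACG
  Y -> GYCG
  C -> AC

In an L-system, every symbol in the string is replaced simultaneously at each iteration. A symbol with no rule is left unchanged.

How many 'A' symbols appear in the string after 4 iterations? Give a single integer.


Answer: 64

Derivation:
Step 0: YY  (0 'A')
Step 1: GYCGGYCG  (0 'A')
Step 2: YACGGYCGACYACGYACGGYCGACYACG  (6 'A')
Step 3: GYCGAACYACGYACGGYCGACYACGAACGYCGAACYACGGYCGAACYACGYACGGYCGACYACGAACGYCGAACYACG  (22 'A')
Step 4: YACGGYCGACYACGAAACGYCGAACYACGGYCGAACYACGYACGGYCGACYACGAACGYCGAACYACGAAACYACGGYCGACYACGAAACGYCGAACYACGYACGGYCGACYACGAAACGYCGAACYACGGYCGAACYACGYACGGYCGACYACGAACGYCGAACYACGAAACYACGGYCGACYACGAAACGYCGAACYACG  (64 'A')


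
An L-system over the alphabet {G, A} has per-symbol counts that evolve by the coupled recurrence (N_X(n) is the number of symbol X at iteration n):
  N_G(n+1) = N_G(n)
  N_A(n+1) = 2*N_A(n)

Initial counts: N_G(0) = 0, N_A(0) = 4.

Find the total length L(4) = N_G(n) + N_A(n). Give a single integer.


Step 0: N_G=0, N_A=4, L=4
Step 1: N_G=0, N_A=8, L=8
Step 2: N_G=0, N_A=16, L=16
Step 3: N_G=0, N_A=32, L=32
Step 4: N_G=0, N_A=64, L=64

Answer: 64


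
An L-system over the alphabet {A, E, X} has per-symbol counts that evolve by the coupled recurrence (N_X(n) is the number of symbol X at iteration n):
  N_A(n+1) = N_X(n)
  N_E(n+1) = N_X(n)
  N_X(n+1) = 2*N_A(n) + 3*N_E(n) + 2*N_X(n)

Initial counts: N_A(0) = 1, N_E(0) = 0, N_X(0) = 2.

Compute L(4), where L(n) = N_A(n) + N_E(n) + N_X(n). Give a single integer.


Step 0: N_A=1, N_E=0, N_X=2, L=3
Step 1: N_A=2, N_E=2, N_X=6, L=10
Step 2: N_A=6, N_E=6, N_X=22, L=34
Step 3: N_A=22, N_E=22, N_X=74, L=118
Step 4: N_A=74, N_E=74, N_X=258, L=406

Answer: 406


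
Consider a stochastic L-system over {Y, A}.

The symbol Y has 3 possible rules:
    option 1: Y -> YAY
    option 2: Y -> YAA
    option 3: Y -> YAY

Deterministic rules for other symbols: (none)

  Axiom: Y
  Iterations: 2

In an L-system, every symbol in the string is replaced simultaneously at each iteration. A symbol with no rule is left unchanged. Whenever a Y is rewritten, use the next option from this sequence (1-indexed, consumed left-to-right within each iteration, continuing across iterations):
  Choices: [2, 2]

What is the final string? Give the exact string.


Step 0: Y
Step 1: YAA  (used choices [2])
Step 2: YAAAA  (used choices [2])

Answer: YAAAA


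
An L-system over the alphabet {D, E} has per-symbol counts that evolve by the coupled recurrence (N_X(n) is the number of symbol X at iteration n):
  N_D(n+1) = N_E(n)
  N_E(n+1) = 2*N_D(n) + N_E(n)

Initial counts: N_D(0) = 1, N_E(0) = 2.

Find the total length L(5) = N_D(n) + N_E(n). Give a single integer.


Step 0: N_D=1, N_E=2, L=3
Step 1: N_D=2, N_E=4, L=6
Step 2: N_D=4, N_E=8, L=12
Step 3: N_D=8, N_E=16, L=24
Step 4: N_D=16, N_E=32, L=48
Step 5: N_D=32, N_E=64, L=96

Answer: 96


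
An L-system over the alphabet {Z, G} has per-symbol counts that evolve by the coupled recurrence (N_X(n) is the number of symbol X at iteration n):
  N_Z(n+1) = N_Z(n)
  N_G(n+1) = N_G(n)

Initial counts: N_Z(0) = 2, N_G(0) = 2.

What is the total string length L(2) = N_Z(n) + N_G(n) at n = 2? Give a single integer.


Step 0: N_Z=2, N_G=2, L=4
Step 1: N_Z=2, N_G=2, L=4
Step 2: N_Z=2, N_G=2, L=4

Answer: 4


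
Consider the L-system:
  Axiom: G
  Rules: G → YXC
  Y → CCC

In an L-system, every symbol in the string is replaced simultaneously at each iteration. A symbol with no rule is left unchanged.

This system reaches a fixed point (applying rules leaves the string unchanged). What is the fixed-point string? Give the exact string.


Step 0: G
Step 1: YXC
Step 2: CCCXC
Step 3: CCCXC  (unchanged — fixed point at step 2)

Answer: CCCXC


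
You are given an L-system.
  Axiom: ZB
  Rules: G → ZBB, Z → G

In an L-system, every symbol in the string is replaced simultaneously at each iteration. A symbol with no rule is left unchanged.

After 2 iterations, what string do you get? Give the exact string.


Step 0: ZB
Step 1: GB
Step 2: ZBBB

Answer: ZBBB


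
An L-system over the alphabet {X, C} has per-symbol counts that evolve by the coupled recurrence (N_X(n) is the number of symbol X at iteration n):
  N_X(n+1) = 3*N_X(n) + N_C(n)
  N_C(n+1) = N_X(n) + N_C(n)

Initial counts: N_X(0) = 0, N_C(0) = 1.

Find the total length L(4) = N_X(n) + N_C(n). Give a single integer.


Step 0: N_X=0, N_C=1, L=1
Step 1: N_X=1, N_C=1, L=2
Step 2: N_X=4, N_C=2, L=6
Step 3: N_X=14, N_C=6, L=20
Step 4: N_X=48, N_C=20, L=68

Answer: 68


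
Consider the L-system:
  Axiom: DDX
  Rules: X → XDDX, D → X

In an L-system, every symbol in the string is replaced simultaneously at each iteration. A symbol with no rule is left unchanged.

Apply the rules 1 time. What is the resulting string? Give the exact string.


Answer: XXXDDX

Derivation:
Step 0: DDX
Step 1: XXXDDX


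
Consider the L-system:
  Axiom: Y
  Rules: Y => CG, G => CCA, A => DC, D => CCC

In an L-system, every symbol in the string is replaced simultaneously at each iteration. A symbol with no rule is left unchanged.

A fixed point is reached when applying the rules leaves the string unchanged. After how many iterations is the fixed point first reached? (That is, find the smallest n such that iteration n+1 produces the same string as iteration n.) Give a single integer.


Answer: 4

Derivation:
Step 0: Y
Step 1: CG
Step 2: CCCA
Step 3: CCCDC
Step 4: CCCCCCC
Step 5: CCCCCCC  (unchanged — fixed point at step 4)


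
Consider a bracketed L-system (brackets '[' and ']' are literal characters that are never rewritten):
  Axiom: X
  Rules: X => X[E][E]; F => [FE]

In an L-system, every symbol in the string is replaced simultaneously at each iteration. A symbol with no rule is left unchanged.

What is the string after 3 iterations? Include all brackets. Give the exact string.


Step 0: X
Step 1: X[E][E]
Step 2: X[E][E][E][E]
Step 3: X[E][E][E][E][E][E]

Answer: X[E][E][E][E][E][E]


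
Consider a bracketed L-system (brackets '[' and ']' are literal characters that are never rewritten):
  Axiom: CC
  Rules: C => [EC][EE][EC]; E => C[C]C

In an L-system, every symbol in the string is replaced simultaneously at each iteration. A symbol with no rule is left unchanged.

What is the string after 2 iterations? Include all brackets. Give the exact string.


Answer: [C[C]C[EC][EE][EC]][C[C]CC[C]C][C[C]C[EC][EE][EC]][C[C]C[EC][EE][EC]][C[C]CC[C]C][C[C]C[EC][EE][EC]]

Derivation:
Step 0: CC
Step 1: [EC][EE][EC][EC][EE][EC]
Step 2: [C[C]C[EC][EE][EC]][C[C]CC[C]C][C[C]C[EC][EE][EC]][C[C]C[EC][EE][EC]][C[C]CC[C]C][C[C]C[EC][EE][EC]]


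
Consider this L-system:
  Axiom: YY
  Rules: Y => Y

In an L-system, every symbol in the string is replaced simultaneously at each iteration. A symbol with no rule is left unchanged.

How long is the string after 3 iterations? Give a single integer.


Answer: 2

Derivation:
Step 0: length = 2
Step 1: length = 2
Step 2: length = 2
Step 3: length = 2


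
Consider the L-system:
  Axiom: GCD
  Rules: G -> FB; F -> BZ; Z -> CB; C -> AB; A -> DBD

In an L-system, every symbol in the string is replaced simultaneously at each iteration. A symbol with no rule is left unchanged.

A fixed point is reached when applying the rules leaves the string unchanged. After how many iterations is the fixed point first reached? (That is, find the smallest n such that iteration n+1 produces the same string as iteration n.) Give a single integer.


Step 0: GCD
Step 1: FBABD
Step 2: BZBDBDBD
Step 3: BCBBDBDBD
Step 4: BABBBDBDBD
Step 5: BDBDBBBDBDBD
Step 6: BDBDBBBDBDBD  (unchanged — fixed point at step 5)

Answer: 5


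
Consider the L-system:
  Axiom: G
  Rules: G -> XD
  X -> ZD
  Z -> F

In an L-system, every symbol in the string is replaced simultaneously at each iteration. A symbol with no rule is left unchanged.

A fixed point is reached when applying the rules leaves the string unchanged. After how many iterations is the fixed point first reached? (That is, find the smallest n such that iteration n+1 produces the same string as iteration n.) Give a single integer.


Answer: 3

Derivation:
Step 0: G
Step 1: XD
Step 2: ZDD
Step 3: FDD
Step 4: FDD  (unchanged — fixed point at step 3)


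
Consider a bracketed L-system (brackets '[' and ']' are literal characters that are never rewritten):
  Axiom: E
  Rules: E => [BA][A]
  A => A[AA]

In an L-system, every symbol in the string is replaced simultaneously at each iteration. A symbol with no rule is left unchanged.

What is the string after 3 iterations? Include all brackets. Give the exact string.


Step 0: E
Step 1: [BA][A]
Step 2: [BA[AA]][A[AA]]
Step 3: [BA[AA][A[AA]A[AA]]][A[AA][A[AA]A[AA]]]

Answer: [BA[AA][A[AA]A[AA]]][A[AA][A[AA]A[AA]]]


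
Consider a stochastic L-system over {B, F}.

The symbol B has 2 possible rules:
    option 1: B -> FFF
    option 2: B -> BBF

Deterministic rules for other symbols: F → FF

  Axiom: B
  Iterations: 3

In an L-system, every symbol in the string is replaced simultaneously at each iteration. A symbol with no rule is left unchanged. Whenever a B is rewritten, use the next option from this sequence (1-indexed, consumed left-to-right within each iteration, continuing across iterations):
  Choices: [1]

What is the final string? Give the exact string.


Answer: FFFFFFFFFFFF

Derivation:
Step 0: B
Step 1: FFF  (used choices [1])
Step 2: FFFFFF  (used choices [])
Step 3: FFFFFFFFFFFF  (used choices [])


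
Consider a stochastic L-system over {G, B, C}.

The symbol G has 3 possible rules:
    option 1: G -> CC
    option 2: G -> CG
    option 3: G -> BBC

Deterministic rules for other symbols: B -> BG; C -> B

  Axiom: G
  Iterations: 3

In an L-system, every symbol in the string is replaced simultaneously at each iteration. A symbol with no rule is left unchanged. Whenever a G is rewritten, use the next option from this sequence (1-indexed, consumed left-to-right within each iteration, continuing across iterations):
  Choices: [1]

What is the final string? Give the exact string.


Answer: BGBG

Derivation:
Step 0: G
Step 1: CC  (used choices [1])
Step 2: BB  (used choices [])
Step 3: BGBG  (used choices [])


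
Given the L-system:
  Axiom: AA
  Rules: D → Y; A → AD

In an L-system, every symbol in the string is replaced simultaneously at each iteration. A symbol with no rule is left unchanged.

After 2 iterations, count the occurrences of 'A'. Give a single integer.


Step 0: AA  (2 'A')
Step 1: ADAD  (2 'A')
Step 2: ADYADY  (2 'A')

Answer: 2


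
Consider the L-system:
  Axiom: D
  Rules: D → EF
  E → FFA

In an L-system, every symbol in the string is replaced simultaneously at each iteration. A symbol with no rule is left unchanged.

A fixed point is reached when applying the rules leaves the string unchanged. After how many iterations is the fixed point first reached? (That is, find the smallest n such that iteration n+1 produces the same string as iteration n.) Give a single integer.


Answer: 2

Derivation:
Step 0: D
Step 1: EF
Step 2: FFAF
Step 3: FFAF  (unchanged — fixed point at step 2)


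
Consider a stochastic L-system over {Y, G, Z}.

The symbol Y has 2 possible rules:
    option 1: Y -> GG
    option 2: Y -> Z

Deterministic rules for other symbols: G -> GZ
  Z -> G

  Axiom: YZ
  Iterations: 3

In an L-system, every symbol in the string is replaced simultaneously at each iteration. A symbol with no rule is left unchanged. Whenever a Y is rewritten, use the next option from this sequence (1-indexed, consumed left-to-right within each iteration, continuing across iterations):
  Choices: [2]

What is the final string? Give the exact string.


Step 0: YZ
Step 1: ZG  (used choices [2])
Step 2: GGZ  (used choices [])
Step 3: GZGZG  (used choices [])

Answer: GZGZG


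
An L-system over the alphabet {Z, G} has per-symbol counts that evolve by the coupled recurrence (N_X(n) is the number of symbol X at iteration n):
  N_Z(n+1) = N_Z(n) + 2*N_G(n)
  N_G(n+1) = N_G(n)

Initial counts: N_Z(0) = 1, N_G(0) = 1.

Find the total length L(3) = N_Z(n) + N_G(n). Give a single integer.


Step 0: N_Z=1, N_G=1, L=2
Step 1: N_Z=3, N_G=1, L=4
Step 2: N_Z=5, N_G=1, L=6
Step 3: N_Z=7, N_G=1, L=8

Answer: 8


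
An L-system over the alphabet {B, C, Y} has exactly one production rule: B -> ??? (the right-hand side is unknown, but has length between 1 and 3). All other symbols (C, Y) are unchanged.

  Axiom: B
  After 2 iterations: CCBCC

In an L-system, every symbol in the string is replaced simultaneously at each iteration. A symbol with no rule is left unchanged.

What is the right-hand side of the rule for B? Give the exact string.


Trying B -> CBC:
  Step 0: B
  Step 1: CBC
  Step 2: CCBCC
Matches the given result.

Answer: CBC


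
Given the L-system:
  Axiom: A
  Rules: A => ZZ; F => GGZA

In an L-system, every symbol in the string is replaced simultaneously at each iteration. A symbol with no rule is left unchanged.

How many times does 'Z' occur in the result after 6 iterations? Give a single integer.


Step 0: A  (0 'Z')
Step 1: ZZ  (2 'Z')
Step 2: ZZ  (2 'Z')
Step 3: ZZ  (2 'Z')
Step 4: ZZ  (2 'Z')
Step 5: ZZ  (2 'Z')
Step 6: ZZ  (2 'Z')

Answer: 2


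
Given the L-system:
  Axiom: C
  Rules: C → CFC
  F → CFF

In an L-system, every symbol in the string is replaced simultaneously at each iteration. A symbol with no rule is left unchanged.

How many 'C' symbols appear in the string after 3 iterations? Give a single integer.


Answer: 14

Derivation:
Step 0: C  (1 'C')
Step 1: CFC  (2 'C')
Step 2: CFCCFFCFC  (5 'C')
Step 3: CFCCFFCFCCFCCFFCFFCFCCFFCFC  (14 'C')


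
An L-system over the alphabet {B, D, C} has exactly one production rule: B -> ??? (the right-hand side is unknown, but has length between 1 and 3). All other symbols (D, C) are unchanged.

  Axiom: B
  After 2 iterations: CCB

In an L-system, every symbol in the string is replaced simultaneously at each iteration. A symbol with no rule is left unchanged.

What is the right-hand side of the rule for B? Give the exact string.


Trying B -> CB:
  Step 0: B
  Step 1: CB
  Step 2: CCB
Matches the given result.

Answer: CB


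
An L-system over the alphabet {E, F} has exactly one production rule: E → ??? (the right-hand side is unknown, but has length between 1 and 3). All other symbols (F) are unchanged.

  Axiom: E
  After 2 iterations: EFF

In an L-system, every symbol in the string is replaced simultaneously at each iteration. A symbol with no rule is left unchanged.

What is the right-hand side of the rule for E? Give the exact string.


Answer: EF

Derivation:
Trying E → EF:
  Step 0: E
  Step 1: EF
  Step 2: EFF
Matches the given result.


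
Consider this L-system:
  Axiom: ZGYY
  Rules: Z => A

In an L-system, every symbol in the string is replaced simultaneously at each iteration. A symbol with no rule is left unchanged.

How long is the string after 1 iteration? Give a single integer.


Step 0: length = 4
Step 1: length = 4

Answer: 4


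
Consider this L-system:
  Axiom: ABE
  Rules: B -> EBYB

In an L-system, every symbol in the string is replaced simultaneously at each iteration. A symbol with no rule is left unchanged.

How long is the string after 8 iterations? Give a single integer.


Step 0: length = 3
Step 1: length = 6
Step 2: length = 12
Step 3: length = 24
Step 4: length = 48
Step 5: length = 96
Step 6: length = 192
Step 7: length = 384
Step 8: length = 768

Answer: 768


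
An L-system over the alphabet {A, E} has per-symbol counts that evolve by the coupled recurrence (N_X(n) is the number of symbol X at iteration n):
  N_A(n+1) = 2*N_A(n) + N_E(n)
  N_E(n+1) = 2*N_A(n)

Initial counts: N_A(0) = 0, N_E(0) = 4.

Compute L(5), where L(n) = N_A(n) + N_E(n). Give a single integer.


Step 0: N_A=0, N_E=4, L=4
Step 1: N_A=4, N_E=0, L=4
Step 2: N_A=8, N_E=8, L=16
Step 3: N_A=24, N_E=16, L=40
Step 4: N_A=64, N_E=48, L=112
Step 5: N_A=176, N_E=128, L=304

Answer: 304


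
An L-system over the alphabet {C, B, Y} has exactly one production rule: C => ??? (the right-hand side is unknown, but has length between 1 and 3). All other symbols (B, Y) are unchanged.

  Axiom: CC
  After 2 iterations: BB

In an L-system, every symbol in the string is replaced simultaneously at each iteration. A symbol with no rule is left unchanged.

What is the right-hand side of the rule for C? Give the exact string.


Trying C => B:
  Step 0: CC
  Step 1: BB
  Step 2: BB
Matches the given result.

Answer: B


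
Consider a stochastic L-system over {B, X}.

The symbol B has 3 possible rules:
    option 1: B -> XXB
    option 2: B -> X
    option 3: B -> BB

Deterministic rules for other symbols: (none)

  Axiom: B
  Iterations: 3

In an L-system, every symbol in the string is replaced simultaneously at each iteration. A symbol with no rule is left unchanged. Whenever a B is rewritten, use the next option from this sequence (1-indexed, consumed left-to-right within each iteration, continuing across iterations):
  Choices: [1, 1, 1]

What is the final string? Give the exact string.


Step 0: B
Step 1: XXB  (used choices [1])
Step 2: XXXXB  (used choices [1])
Step 3: XXXXXXB  (used choices [1])

Answer: XXXXXXB


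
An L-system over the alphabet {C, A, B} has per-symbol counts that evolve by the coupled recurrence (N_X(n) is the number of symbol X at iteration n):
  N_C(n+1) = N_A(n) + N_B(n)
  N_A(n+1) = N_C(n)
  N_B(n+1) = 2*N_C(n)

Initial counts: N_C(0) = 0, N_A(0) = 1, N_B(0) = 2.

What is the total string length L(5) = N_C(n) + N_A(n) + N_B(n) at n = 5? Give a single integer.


Answer: 27

Derivation:
Step 0: N_C=0, N_A=1, N_B=2, L=3
Step 1: N_C=3, N_A=0, N_B=0, L=3
Step 2: N_C=0, N_A=3, N_B=6, L=9
Step 3: N_C=9, N_A=0, N_B=0, L=9
Step 4: N_C=0, N_A=9, N_B=18, L=27
Step 5: N_C=27, N_A=0, N_B=0, L=27


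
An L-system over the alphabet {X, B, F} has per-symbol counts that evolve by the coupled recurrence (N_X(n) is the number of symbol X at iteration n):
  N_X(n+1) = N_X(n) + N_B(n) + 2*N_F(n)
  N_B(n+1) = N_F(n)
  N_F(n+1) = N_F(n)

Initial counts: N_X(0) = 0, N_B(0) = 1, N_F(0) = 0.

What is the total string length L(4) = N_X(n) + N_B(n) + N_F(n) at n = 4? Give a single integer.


Answer: 1

Derivation:
Step 0: N_X=0, N_B=1, N_F=0, L=1
Step 1: N_X=1, N_B=0, N_F=0, L=1
Step 2: N_X=1, N_B=0, N_F=0, L=1
Step 3: N_X=1, N_B=0, N_F=0, L=1
Step 4: N_X=1, N_B=0, N_F=0, L=1


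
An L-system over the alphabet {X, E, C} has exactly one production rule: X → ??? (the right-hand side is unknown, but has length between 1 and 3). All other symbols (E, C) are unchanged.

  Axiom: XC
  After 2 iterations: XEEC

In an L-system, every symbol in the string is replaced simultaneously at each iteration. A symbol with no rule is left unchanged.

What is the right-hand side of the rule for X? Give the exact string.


Answer: XE

Derivation:
Trying X → XE:
  Step 0: XC
  Step 1: XEC
  Step 2: XEEC
Matches the given result.


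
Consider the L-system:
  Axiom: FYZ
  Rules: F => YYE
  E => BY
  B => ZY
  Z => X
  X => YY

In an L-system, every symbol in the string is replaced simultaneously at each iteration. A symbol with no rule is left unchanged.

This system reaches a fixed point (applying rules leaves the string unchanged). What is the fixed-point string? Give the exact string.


Answer: YYYYYYYYY

Derivation:
Step 0: FYZ
Step 1: YYEYX
Step 2: YYBYYYY
Step 3: YYZYYYYY
Step 4: YYXYYYYY
Step 5: YYYYYYYYY
Step 6: YYYYYYYYY  (unchanged — fixed point at step 5)


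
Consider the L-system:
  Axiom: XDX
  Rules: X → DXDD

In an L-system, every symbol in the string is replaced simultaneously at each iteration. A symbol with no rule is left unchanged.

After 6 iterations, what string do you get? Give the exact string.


Step 0: XDX
Step 1: DXDDDDXDD
Step 2: DDXDDDDDDDXDDDD
Step 3: DDDXDDDDDDDDDDXDDDDDD
Step 4: DDDDXDDDDDDDDDDDDDXDDDDDDDD
Step 5: DDDDDXDDDDDDDDDDDDDDDDXDDDDDDDDDD
Step 6: DDDDDDXDDDDDDDDDDDDDDDDDDDXDDDDDDDDDDDD

Answer: DDDDDDXDDDDDDDDDDDDDDDDDDDXDDDDDDDDDDDD


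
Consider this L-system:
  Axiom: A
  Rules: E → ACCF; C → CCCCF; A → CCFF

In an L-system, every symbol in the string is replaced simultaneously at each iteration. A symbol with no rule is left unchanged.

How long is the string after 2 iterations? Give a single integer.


Step 0: length = 1
Step 1: length = 4
Step 2: length = 12

Answer: 12


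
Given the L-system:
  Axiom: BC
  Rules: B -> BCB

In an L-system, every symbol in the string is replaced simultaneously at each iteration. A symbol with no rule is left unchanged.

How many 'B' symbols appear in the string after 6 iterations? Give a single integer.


Step 0: BC  (1 'B')
Step 1: BCBC  (2 'B')
Step 2: BCBCBCBC  (4 'B')
Step 3: BCBCBCBCBCBCBCBC  (8 'B')
Step 4: BCBCBCBCBCBCBCBCBCBCBCBCBCBCBCBC  (16 'B')
Step 5: BCBCBCBCBCBCBCBCBCBCBCBCBCBCBCBCBCBCBCBCBCBCBCBCBCBCBCBCBCBCBCBC  (32 'B')
Step 6: BCBCBCBCBCBCBCBCBCBCBCBCBCBCBCBCBCBCBCBCBCBCBCBCBCBCBCBCBCBCBCBCBCBCBCBCBCBCBCBCBCBCBCBCBCBCBCBCBCBCBCBCBCBCBCBCBCBCBCBCBCBCBCBC  (64 'B')

Answer: 64


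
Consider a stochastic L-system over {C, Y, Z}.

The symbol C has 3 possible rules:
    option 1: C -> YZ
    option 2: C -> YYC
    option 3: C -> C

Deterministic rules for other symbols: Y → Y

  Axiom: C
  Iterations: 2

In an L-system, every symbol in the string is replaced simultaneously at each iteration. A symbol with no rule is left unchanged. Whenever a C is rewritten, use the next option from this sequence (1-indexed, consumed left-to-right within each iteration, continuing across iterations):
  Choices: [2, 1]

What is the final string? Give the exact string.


Step 0: C
Step 1: YYC  (used choices [2])
Step 2: YYYZ  (used choices [1])

Answer: YYYZ


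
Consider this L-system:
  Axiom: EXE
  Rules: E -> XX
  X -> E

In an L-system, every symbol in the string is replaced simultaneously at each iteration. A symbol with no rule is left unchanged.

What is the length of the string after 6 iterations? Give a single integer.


Step 0: length = 3
Step 1: length = 5
Step 2: length = 6
Step 3: length = 10
Step 4: length = 12
Step 5: length = 20
Step 6: length = 24

Answer: 24


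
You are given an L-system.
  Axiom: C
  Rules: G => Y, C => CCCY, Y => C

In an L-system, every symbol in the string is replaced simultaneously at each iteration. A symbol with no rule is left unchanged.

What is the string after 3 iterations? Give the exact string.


Answer: CCCYCCCYCCCYCCCCYCCCYCCCYCCCCYCCCYCCCYCCCCY

Derivation:
Step 0: C
Step 1: CCCY
Step 2: CCCYCCCYCCCYC
Step 3: CCCYCCCYCCCYCCCCYCCCYCCCYCCCCYCCCYCCCYCCCCY


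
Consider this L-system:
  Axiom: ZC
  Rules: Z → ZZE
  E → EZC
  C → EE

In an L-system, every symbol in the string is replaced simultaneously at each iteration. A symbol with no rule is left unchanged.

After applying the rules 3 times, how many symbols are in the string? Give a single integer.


Answer: 42

Derivation:
Step 0: length = 2
Step 1: length = 5
Step 2: length = 15
Step 3: length = 42


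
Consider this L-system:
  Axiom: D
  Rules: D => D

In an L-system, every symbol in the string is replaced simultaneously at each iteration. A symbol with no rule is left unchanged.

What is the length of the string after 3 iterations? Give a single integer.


Step 0: length = 1
Step 1: length = 1
Step 2: length = 1
Step 3: length = 1

Answer: 1


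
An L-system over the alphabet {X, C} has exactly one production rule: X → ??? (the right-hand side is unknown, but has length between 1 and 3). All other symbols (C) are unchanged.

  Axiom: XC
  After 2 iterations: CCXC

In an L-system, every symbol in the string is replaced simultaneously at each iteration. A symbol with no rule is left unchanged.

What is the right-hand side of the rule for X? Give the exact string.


Answer: CX

Derivation:
Trying X → CX:
  Step 0: XC
  Step 1: CXC
  Step 2: CCXC
Matches the given result.


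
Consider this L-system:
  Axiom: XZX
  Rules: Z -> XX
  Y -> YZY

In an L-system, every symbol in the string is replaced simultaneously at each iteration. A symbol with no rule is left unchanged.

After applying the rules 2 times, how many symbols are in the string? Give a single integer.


Step 0: length = 3
Step 1: length = 4
Step 2: length = 4

Answer: 4


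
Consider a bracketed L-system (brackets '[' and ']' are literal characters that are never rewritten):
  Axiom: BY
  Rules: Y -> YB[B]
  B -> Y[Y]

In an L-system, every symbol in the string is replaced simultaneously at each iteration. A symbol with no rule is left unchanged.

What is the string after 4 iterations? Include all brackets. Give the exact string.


Step 0: BY
Step 1: Y[Y]YB[B]
Step 2: YB[B][YB[B]]YB[B]Y[Y][Y[Y]]
Step 3: YB[B]Y[Y][Y[Y]][YB[B]Y[Y][Y[Y]]]YB[B]Y[Y][Y[Y]]YB[B][YB[B]][YB[B][YB[B]]]
Step 4: YB[B]Y[Y][Y[Y]]YB[B][YB[B]][YB[B][YB[B]]][YB[B]Y[Y][Y[Y]]YB[B][YB[B]][YB[B][YB[B]]]]YB[B]Y[Y][Y[Y]]YB[B][YB[B]][YB[B][YB[B]]]YB[B]Y[Y][Y[Y]][YB[B]Y[Y][Y[Y]]][YB[B]Y[Y][Y[Y]][YB[B]Y[Y][Y[Y]]]]

Answer: YB[B]Y[Y][Y[Y]]YB[B][YB[B]][YB[B][YB[B]]][YB[B]Y[Y][Y[Y]]YB[B][YB[B]][YB[B][YB[B]]]]YB[B]Y[Y][Y[Y]]YB[B][YB[B]][YB[B][YB[B]]]YB[B]Y[Y][Y[Y]][YB[B]Y[Y][Y[Y]]][YB[B]Y[Y][Y[Y]][YB[B]Y[Y][Y[Y]]]]
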